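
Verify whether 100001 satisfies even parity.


Number of 1s: 2

Yes, parity is correct (2 ones)


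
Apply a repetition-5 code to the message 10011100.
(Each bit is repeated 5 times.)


Each bit -> 5 copies

1111100000000001111111111111110000000000


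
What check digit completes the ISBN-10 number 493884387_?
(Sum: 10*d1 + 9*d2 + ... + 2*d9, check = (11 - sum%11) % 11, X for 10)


Weighted sum: 319
319 mod 11 = 0

Check digit: 0


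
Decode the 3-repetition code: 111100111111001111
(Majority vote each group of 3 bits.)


Groups: 111, 100, 111, 111, 001, 111
Majority votes: 101101

101101


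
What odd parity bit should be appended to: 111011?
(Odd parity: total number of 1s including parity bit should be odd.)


Number of 1s in data: 5
Parity bit: 0

0


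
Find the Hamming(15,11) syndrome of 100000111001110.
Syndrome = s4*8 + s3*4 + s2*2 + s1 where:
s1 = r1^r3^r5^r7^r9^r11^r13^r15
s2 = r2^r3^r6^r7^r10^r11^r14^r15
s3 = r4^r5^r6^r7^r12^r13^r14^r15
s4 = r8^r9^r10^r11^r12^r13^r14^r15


s1=0, s2=0, s3=0, s4=1

Syndrome = 8 (error at position 8)


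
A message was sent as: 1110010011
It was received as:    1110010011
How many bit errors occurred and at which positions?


XOR: 0000000000

0 errors (received matches sent)


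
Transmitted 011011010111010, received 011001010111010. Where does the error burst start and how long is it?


XOR: 000010000000000

Burst at position 4, length 1


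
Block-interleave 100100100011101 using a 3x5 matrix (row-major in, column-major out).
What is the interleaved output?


Matrix:
  10010
  01000
  11101
Read columns: 101011001100001

101011001100001


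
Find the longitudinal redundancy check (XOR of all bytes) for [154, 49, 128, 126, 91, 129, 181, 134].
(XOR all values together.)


XOR chain: 154 ^ 49 ^ 128 ^ 126 ^ 91 ^ 129 ^ 181 ^ 134 = 188

188


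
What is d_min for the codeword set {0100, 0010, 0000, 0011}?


Comparing all pairs, minimum distance: 1
Can detect 0 errors, correct 0 errors

1


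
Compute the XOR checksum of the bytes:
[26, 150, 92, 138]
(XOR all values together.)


XOR chain: 26 ^ 150 ^ 92 ^ 138 = 90

90


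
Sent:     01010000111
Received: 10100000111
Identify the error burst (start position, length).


XOR: 11110000000

Burst at position 0, length 4


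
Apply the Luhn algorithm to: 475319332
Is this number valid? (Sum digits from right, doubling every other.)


Luhn sum = 41
41 mod 10 = 1

Invalid (Luhn sum mod 10 = 1)


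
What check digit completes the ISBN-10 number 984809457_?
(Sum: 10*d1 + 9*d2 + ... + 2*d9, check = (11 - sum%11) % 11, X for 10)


Weighted sum: 340
340 mod 11 = 10

Check digit: 1


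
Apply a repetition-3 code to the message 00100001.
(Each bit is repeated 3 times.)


Each bit -> 3 copies

000000111000000000000111


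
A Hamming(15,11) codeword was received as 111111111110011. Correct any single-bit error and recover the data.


Syndrome = 1: error at position 1

Data: 11111110011 (corrected bit 1)


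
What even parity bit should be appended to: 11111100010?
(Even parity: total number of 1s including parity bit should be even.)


Number of 1s in data: 7
Parity bit: 1

1


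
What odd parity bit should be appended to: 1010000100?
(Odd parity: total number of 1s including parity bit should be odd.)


Number of 1s in data: 3
Parity bit: 0

0


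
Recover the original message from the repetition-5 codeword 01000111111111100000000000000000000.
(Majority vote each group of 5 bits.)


Groups: 01000, 11111, 11111, 00000, 00000, 00000, 00000
Majority votes: 0110000

0110000


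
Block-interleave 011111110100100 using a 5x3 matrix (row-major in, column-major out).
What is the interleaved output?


Matrix:
  011
  111
  110
  100
  100
Read columns: 011111110011000

011111110011000


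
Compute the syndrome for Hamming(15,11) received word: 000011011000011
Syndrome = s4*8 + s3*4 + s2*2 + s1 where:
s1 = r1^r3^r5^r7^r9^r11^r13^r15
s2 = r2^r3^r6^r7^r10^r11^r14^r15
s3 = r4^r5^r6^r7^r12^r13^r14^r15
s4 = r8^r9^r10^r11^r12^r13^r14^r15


s1=1, s2=1, s3=0, s4=0

Syndrome = 3 (error at position 3)


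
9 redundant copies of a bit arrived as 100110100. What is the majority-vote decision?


Ones: 4 out of 9
Threshold: 5

0 (4/9 voted 1)


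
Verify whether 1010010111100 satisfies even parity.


Number of 1s: 7

No, parity error (7 ones)


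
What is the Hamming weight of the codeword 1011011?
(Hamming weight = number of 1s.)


Counting 1s in 1011011

5


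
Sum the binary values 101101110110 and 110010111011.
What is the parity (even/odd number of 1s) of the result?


101101110110 = 2934
110010111011 = 3259
Sum = 6193 = 1100000110001
1s count = 5

odd parity (5 ones in 1100000110001)


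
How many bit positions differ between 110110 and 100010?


XOR: 010100
Count of 1s: 2

2


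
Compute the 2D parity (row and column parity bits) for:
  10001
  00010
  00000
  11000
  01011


Row parities: 01001
Column parities: 00000

Row P: 01001, Col P: 00000, Corner: 0


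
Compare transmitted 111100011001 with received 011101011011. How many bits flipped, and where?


XOR: 100001000010

3 error(s) at position(s): 0, 5, 10


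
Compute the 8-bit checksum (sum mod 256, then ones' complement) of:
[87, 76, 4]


Sum = 167 mod 256 = 167
Complement = 88

88


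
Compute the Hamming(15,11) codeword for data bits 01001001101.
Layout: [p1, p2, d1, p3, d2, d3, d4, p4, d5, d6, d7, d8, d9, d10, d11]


Parity bits: p1=0, p2=1, p3=0, p4=0

010010001001101


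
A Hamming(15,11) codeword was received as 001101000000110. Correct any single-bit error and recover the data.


Syndrome = 2: error at position 2

Data: 10100000110 (corrected bit 2)


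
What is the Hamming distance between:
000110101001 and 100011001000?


XOR: 100101100001
Count of 1s: 5

5


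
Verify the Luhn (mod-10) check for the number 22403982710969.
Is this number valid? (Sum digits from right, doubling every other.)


Luhn sum = 65
65 mod 10 = 5

Invalid (Luhn sum mod 10 = 5)


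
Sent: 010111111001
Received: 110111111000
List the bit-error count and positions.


XOR: 100000000001

2 error(s) at position(s): 0, 11


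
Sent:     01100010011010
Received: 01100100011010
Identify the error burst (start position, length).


XOR: 00000110000000

Burst at position 5, length 2


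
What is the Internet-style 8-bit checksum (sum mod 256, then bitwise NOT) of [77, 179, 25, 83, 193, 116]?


Sum = 673 mod 256 = 161
Complement = 94

94


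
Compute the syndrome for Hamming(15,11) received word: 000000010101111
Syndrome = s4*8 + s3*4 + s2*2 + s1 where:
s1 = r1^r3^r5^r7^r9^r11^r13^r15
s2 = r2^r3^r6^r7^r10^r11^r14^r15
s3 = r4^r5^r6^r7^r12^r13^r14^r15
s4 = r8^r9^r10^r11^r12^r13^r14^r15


s1=0, s2=1, s3=0, s4=0

Syndrome = 2 (error at position 2)


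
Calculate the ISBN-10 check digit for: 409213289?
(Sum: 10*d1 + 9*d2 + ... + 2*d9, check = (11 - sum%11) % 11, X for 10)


Weighted sum: 197
197 mod 11 = 10

Check digit: 1


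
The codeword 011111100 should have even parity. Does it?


Number of 1s: 6

Yes, parity is correct (6 ones)


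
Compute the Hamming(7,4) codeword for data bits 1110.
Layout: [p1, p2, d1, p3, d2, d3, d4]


Parity bits: p1=0, p2=0, p3=0

0010110


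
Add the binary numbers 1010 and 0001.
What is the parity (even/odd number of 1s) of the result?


1010 = 10
0001 = 1
Sum = 11 = 1011
1s count = 3

odd parity (3 ones in 1011)


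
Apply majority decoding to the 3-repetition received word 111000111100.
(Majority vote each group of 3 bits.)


Groups: 111, 000, 111, 100
Majority votes: 1010

1010


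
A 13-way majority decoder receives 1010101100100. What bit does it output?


Ones: 6 out of 13
Threshold: 7

0 (6/13 voted 1)


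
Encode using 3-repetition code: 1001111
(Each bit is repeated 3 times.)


Each bit -> 3 copies

111000000111111111111


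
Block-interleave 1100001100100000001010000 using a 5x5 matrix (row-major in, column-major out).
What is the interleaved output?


Matrix:
  11000
  01100
  10000
  00010
  10000
Read columns: 1010111000010000001000000

1010111000010000001000000


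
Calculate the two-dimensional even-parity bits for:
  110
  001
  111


Row parities: 011
Column parities: 000

Row P: 011, Col P: 000, Corner: 0


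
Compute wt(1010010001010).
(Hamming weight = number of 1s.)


Counting 1s in 1010010001010

5


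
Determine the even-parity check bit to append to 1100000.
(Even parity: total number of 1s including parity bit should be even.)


Number of 1s in data: 2
Parity bit: 0

0


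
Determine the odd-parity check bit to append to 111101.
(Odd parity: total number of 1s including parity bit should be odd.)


Number of 1s in data: 5
Parity bit: 0

0


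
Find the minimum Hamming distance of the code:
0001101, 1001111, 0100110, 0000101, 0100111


Comparing all pairs, minimum distance: 1
Can detect 0 errors, correct 0 errors

1


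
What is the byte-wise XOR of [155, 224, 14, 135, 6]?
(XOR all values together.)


XOR chain: 155 ^ 224 ^ 14 ^ 135 ^ 6 = 244

244


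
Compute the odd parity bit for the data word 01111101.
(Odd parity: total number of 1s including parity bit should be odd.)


Number of 1s in data: 6
Parity bit: 1

1


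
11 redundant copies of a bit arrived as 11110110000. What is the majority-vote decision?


Ones: 6 out of 11
Threshold: 6

1 (6/11 voted 1)


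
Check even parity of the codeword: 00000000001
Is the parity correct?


Number of 1s: 1

No, parity error (1 ones)


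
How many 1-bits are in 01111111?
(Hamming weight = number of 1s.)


Counting 1s in 01111111

7


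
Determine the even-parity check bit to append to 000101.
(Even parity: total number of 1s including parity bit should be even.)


Number of 1s in data: 2
Parity bit: 0

0


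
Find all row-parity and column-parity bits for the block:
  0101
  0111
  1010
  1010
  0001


Row parities: 01001
Column parities: 0011

Row P: 01001, Col P: 0011, Corner: 0


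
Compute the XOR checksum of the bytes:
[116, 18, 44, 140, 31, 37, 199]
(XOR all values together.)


XOR chain: 116 ^ 18 ^ 44 ^ 140 ^ 31 ^ 37 ^ 199 = 59

59


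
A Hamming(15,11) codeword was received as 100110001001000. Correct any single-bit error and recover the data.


Syndrome = 5: error at position 5

Data: 00001001000 (corrected bit 5)


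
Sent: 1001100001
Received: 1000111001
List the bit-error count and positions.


XOR: 0001011000

3 error(s) at position(s): 3, 5, 6


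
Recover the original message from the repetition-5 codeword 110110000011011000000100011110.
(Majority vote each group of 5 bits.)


Groups: 11011, 00000, 11011, 00000, 01000, 11110
Majority votes: 101001

101001


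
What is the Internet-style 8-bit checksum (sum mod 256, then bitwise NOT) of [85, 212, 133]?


Sum = 430 mod 256 = 174
Complement = 81

81


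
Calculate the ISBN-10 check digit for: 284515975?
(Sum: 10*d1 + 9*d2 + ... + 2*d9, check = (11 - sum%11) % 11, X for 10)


Weighted sum: 257
257 mod 11 = 4

Check digit: 7


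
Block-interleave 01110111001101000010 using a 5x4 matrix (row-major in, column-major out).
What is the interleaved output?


Matrix:
  0111
  0111
  0011
  0100
  0010
Read columns: 00000110101110111100

00000110101110111100


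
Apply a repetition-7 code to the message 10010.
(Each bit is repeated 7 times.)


Each bit -> 7 copies

11111110000000000000011111110000000


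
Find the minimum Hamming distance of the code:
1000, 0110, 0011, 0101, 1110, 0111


Comparing all pairs, minimum distance: 1
Can detect 0 errors, correct 0 errors

1


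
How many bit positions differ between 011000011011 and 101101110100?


XOR: 110101101111
Count of 1s: 9

9


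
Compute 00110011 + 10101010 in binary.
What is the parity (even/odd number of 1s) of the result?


00110011 = 51
10101010 = 170
Sum = 221 = 11011101
1s count = 6

even parity (6 ones in 11011101)


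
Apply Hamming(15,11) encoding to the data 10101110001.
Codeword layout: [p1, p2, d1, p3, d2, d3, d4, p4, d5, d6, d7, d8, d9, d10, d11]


Parity bits: p1=0, p2=1, p3=0, p4=0

011001001110001


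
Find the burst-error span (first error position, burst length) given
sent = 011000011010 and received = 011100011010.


XOR: 000100000000

Burst at position 3, length 1


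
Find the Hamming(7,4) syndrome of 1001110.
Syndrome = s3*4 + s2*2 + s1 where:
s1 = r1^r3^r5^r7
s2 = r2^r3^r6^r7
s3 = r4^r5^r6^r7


s1=0, s2=1, s3=1

Syndrome = 6 (error at position 6)


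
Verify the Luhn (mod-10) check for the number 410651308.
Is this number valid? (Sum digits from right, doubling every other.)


Luhn sum = 27
27 mod 10 = 7

Invalid (Luhn sum mod 10 = 7)


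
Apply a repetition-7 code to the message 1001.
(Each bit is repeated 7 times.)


Each bit -> 7 copies

1111111000000000000001111111


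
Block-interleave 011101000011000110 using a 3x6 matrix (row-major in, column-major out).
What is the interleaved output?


Matrix:
  011101
  000011
  000110
Read columns: 000100100101011110

000100100101011110


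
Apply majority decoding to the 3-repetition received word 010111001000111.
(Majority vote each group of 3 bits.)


Groups: 010, 111, 001, 000, 111
Majority votes: 01001

01001


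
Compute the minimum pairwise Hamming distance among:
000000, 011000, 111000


Comparing all pairs, minimum distance: 1
Can detect 0 errors, correct 0 errors

1


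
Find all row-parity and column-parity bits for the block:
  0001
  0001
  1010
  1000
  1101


Row parities: 11011
Column parities: 1111

Row P: 11011, Col P: 1111, Corner: 0


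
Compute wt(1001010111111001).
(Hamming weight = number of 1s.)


Counting 1s in 1001010111111001

10


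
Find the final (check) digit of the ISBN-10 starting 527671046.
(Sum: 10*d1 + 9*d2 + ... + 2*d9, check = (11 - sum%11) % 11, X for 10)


Weighted sum: 237
237 mod 11 = 6

Check digit: 5


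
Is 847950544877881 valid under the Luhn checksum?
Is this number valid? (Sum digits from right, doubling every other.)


Luhn sum = 89
89 mod 10 = 9

Invalid (Luhn sum mod 10 = 9)


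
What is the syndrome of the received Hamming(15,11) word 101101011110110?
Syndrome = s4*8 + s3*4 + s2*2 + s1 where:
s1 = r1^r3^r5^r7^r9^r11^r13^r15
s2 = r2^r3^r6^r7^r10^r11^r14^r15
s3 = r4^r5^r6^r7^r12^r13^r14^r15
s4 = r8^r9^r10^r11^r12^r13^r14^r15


s1=1, s2=1, s3=0, s4=0

Syndrome = 3 (error at position 3)


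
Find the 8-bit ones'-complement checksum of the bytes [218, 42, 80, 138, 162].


Sum = 640 mod 256 = 128
Complement = 127

127


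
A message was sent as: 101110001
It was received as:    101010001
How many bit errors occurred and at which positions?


XOR: 000100000

1 error(s) at position(s): 3


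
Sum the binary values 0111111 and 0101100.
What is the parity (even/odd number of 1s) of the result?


0111111 = 63
0101100 = 44
Sum = 107 = 1101011
1s count = 5

odd parity (5 ones in 1101011)


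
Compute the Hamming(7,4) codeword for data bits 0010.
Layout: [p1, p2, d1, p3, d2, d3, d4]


Parity bits: p1=0, p2=1, p3=1

0101010


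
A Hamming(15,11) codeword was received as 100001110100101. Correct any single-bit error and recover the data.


Syndrome = 0: no error detected

Data: 00110100101 (no errors)


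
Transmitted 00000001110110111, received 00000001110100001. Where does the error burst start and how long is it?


XOR: 00000000000010110

Burst at position 12, length 4


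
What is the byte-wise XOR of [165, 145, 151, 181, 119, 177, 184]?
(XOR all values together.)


XOR chain: 165 ^ 145 ^ 151 ^ 181 ^ 119 ^ 177 ^ 184 = 104

104


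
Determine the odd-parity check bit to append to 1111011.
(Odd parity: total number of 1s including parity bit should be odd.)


Number of 1s in data: 6
Parity bit: 1

1


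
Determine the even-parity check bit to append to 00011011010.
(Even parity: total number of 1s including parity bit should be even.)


Number of 1s in data: 5
Parity bit: 1

1


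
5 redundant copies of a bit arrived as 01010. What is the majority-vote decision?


Ones: 2 out of 5
Threshold: 3

0 (2/5 voted 1)


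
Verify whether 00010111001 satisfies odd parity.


Number of 1s: 5

Yes, parity is correct (5 ones)


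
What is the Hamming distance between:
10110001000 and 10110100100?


XOR: 00000101100
Count of 1s: 3

3


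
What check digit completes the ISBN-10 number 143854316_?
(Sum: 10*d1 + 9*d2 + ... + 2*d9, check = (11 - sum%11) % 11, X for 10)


Weighted sum: 203
203 mod 11 = 5

Check digit: 6


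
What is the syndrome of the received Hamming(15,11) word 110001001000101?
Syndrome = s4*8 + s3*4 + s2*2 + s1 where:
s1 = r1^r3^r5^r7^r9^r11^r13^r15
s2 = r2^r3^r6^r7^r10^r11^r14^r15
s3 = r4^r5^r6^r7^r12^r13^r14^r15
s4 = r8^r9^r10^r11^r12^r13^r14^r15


s1=0, s2=1, s3=1, s4=1

Syndrome = 14 (error at position 14)


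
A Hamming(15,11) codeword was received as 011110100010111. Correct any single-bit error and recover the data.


Syndrome = 0: no error detected

Data: 11010010111 (no errors)


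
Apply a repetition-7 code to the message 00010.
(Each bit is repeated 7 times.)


Each bit -> 7 copies

00000000000000000000011111110000000


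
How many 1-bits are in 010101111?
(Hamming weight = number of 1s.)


Counting 1s in 010101111

6


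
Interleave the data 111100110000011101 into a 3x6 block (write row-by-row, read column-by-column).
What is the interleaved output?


Matrix:
  111100
  110000
  011101
Read columns: 110111101101000001

110111101101000001


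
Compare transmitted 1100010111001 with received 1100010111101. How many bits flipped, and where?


XOR: 0000000000100

1 error(s) at position(s): 10


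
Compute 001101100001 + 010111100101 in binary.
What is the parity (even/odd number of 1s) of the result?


001101100001 = 865
010111100101 = 1509
Sum = 2374 = 100101000110
1s count = 5

odd parity (5 ones in 100101000110)


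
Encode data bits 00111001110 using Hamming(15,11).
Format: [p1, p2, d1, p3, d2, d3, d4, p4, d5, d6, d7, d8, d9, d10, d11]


Parity bits: p1=1, p2=1, p3=1, p4=0

110101101001110


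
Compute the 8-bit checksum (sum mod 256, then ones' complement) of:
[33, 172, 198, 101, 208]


Sum = 712 mod 256 = 200
Complement = 55

55


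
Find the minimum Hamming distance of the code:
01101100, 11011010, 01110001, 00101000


Comparing all pairs, minimum distance: 2
Can detect 1 errors, correct 0 errors

2


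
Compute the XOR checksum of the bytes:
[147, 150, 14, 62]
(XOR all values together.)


XOR chain: 147 ^ 150 ^ 14 ^ 62 = 53

53


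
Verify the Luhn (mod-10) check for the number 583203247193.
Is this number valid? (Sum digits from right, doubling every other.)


Luhn sum = 46
46 mod 10 = 6

Invalid (Luhn sum mod 10 = 6)


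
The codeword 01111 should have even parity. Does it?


Number of 1s: 4

Yes, parity is correct (4 ones)


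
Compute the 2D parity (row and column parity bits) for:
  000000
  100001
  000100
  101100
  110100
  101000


Row parities: 001110
Column parities: 010101

Row P: 001110, Col P: 010101, Corner: 1


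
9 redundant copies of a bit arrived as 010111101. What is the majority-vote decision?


Ones: 6 out of 9
Threshold: 5

1 (6/9 voted 1)


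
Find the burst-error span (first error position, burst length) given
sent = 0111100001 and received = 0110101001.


XOR: 0001001000

Burst at position 3, length 4


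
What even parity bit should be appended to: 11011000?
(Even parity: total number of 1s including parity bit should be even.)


Number of 1s in data: 4
Parity bit: 0

0


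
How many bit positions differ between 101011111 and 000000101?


XOR: 101011010
Count of 1s: 5

5


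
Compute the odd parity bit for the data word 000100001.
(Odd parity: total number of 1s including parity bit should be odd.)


Number of 1s in data: 2
Parity bit: 1

1


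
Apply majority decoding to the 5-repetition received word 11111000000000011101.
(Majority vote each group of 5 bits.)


Groups: 11111, 00000, 00000, 11101
Majority votes: 1001

1001


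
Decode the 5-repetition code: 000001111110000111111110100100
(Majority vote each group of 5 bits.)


Groups: 00000, 11111, 10000, 11111, 11101, 00100
Majority votes: 010110

010110


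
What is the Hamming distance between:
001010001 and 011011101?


XOR: 010001100
Count of 1s: 3

3


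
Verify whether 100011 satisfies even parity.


Number of 1s: 3

No, parity error (3 ones)


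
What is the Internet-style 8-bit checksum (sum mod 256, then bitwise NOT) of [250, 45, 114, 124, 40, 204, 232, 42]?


Sum = 1051 mod 256 = 27
Complement = 228

228


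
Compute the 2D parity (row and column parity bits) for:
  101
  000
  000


Row parities: 000
Column parities: 101

Row P: 000, Col P: 101, Corner: 0


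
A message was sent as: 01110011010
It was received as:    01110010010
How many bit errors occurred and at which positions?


XOR: 00000001000

1 error(s) at position(s): 7


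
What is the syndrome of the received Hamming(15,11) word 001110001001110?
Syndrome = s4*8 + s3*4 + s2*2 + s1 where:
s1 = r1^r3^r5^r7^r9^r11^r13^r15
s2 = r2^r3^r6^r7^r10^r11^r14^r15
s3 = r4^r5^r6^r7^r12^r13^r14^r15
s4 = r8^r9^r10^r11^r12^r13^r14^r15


s1=0, s2=0, s3=1, s4=0

Syndrome = 4 (error at position 4)


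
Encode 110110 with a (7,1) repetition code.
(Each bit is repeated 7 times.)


Each bit -> 7 copies

111111111111110000000111111111111110000000


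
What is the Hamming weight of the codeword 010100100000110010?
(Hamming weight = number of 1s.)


Counting 1s in 010100100000110010

6


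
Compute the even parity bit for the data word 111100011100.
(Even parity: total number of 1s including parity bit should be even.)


Number of 1s in data: 7
Parity bit: 1

1


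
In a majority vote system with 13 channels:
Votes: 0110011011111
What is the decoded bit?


Ones: 9 out of 13
Threshold: 7

1 (9/13 voted 1)


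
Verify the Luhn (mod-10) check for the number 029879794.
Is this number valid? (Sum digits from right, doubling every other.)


Luhn sum = 56
56 mod 10 = 6

Invalid (Luhn sum mod 10 = 6)


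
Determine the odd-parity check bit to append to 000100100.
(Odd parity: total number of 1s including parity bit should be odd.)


Number of 1s in data: 2
Parity bit: 1

1


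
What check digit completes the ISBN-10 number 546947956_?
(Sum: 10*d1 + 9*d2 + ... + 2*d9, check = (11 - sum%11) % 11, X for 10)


Weighted sum: 319
319 mod 11 = 0

Check digit: 0


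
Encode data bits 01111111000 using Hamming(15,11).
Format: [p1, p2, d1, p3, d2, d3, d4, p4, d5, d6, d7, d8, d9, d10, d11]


Parity bits: p1=0, p2=0, p3=0, p4=0

000011101111000


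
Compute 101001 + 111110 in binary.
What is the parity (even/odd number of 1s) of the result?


101001 = 41
111110 = 62
Sum = 103 = 1100111
1s count = 5

odd parity (5 ones in 1100111)


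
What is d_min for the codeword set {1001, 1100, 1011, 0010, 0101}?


Comparing all pairs, minimum distance: 1
Can detect 0 errors, correct 0 errors

1


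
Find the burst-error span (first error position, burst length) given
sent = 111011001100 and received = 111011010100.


XOR: 000000011000

Burst at position 7, length 2


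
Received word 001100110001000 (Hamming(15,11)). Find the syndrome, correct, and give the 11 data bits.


Syndrome = 4: error at position 4

Data: 10010001000 (corrected bit 4)


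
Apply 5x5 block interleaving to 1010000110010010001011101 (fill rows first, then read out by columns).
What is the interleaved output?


Matrix:
  10100
  00110
  01001
  00010
  11101
Read columns: 1000100101110010101000101

1000100101110010101000101


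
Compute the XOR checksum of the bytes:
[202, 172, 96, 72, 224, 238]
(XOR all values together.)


XOR chain: 202 ^ 172 ^ 96 ^ 72 ^ 224 ^ 238 = 64

64


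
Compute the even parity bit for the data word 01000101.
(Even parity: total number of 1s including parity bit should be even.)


Number of 1s in data: 3
Parity bit: 1

1


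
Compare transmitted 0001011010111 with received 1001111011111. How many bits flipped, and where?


XOR: 1000100001000

3 error(s) at position(s): 0, 4, 9


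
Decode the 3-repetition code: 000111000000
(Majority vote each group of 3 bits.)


Groups: 000, 111, 000, 000
Majority votes: 0100

0100


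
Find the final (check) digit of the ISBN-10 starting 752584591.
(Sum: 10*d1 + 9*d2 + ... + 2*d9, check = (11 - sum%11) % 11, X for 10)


Weighted sum: 283
283 mod 11 = 8

Check digit: 3


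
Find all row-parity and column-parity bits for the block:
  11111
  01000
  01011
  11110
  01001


Row parities: 11100
Column parities: 01011

Row P: 11100, Col P: 01011, Corner: 1


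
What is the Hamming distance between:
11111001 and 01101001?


XOR: 10010000
Count of 1s: 2

2


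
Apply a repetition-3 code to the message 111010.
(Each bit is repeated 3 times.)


Each bit -> 3 copies

111111111000111000


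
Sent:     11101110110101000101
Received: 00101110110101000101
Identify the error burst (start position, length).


XOR: 11000000000000000000

Burst at position 0, length 2


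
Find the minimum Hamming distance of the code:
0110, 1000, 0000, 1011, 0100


Comparing all pairs, minimum distance: 1
Can detect 0 errors, correct 0 errors

1


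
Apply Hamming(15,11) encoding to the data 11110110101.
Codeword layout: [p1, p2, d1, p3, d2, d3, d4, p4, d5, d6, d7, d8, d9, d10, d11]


Parity bits: p1=0, p2=0, p3=1, p4=0

001111100110101


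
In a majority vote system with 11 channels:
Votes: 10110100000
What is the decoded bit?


Ones: 4 out of 11
Threshold: 6

0 (4/11 voted 1)


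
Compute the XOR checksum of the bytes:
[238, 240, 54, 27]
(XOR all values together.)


XOR chain: 238 ^ 240 ^ 54 ^ 27 = 51

51


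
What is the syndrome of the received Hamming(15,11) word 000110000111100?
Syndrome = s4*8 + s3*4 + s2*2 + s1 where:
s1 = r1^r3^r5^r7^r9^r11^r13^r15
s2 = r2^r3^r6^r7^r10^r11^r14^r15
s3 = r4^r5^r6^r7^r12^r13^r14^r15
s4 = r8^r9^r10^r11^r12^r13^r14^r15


s1=1, s2=0, s3=0, s4=0

Syndrome = 1 (error at position 1)


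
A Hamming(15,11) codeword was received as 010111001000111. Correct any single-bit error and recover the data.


Syndrome = 0: no error detected

Data: 01101000111 (no errors)


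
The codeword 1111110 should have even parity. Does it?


Number of 1s: 6

Yes, parity is correct (6 ones)


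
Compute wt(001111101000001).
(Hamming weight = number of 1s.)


Counting 1s in 001111101000001

7


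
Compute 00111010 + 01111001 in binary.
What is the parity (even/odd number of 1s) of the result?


00111010 = 58
01111001 = 121
Sum = 179 = 10110011
1s count = 5

odd parity (5 ones in 10110011)


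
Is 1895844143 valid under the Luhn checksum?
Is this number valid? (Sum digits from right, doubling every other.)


Luhn sum = 55
55 mod 10 = 5

Invalid (Luhn sum mod 10 = 5)


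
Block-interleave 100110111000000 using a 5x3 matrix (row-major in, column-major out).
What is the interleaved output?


Matrix:
  100
  110
  111
  000
  000
Read columns: 111000110000100

111000110000100


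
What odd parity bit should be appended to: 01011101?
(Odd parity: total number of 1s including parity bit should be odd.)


Number of 1s in data: 5
Parity bit: 0

0


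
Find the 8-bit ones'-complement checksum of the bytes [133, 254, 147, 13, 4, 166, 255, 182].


Sum = 1154 mod 256 = 130
Complement = 125

125


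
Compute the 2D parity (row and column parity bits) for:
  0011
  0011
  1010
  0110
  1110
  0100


Row parities: 000011
Column parities: 0110

Row P: 000011, Col P: 0110, Corner: 0


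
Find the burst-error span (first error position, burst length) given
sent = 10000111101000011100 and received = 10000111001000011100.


XOR: 00000000100000000000

Burst at position 8, length 1


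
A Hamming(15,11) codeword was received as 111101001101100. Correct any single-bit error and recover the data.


Syndrome = 0: no error detected

Data: 10101101100 (no errors)


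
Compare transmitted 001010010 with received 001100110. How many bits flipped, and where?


XOR: 000110100

3 error(s) at position(s): 3, 4, 6


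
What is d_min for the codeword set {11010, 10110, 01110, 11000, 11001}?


Comparing all pairs, minimum distance: 1
Can detect 0 errors, correct 0 errors

1


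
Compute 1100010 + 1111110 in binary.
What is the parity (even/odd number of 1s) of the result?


1100010 = 98
1111110 = 126
Sum = 224 = 11100000
1s count = 3

odd parity (3 ones in 11100000)


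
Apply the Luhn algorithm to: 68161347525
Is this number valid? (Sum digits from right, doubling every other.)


Luhn sum = 47
47 mod 10 = 7

Invalid (Luhn sum mod 10 = 7)


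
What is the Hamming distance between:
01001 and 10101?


XOR: 11100
Count of 1s: 3

3


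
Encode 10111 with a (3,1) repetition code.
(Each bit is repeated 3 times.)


Each bit -> 3 copies

111000111111111


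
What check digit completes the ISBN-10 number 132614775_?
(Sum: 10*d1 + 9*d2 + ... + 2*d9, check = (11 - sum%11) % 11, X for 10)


Weighted sum: 180
180 mod 11 = 4

Check digit: 7


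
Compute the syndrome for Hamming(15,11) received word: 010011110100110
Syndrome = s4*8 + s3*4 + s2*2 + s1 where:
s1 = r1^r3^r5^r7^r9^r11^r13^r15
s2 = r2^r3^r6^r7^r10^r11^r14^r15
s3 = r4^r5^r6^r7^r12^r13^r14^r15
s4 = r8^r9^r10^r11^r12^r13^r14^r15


s1=1, s2=1, s3=1, s4=0

Syndrome = 7 (error at position 7)


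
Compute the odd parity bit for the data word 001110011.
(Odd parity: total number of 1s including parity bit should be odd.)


Number of 1s in data: 5
Parity bit: 0

0


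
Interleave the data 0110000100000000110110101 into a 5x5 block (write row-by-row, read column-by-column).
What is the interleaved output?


Matrix:
  01100
  00100
  00000
  01101
  10101
Read columns: 0000110010110110000000011

0000110010110110000000011


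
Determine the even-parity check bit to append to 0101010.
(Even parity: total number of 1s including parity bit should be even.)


Number of 1s in data: 3
Parity bit: 1

1


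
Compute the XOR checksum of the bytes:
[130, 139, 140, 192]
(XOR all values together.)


XOR chain: 130 ^ 139 ^ 140 ^ 192 = 69

69


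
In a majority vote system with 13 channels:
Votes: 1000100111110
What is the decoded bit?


Ones: 7 out of 13
Threshold: 7

1 (7/13 voted 1)


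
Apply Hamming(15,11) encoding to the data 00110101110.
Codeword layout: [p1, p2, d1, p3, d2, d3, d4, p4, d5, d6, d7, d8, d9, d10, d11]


Parity bits: p1=0, p2=0, p3=1, p4=0

000101100101110


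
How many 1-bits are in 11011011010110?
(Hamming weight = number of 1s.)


Counting 1s in 11011011010110

9


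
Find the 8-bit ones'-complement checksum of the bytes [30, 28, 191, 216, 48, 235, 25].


Sum = 773 mod 256 = 5
Complement = 250

250


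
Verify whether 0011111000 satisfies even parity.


Number of 1s: 5

No, parity error (5 ones)


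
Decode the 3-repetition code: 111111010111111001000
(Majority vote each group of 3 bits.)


Groups: 111, 111, 010, 111, 111, 001, 000
Majority votes: 1101100

1101100


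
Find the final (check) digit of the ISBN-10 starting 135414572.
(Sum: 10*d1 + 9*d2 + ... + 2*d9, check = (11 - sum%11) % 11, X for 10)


Weighted sum: 176
176 mod 11 = 0

Check digit: 0


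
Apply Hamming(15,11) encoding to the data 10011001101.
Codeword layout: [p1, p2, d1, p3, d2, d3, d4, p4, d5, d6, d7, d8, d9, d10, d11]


Parity bits: p1=1, p2=1, p3=0, p4=0

111000101001101


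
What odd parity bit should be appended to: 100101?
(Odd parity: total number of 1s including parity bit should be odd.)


Number of 1s in data: 3
Parity bit: 0

0


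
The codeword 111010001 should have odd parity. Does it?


Number of 1s: 5

Yes, parity is correct (5 ones)


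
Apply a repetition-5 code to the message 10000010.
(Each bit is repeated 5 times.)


Each bit -> 5 copies

1111100000000000000000000000001111100000


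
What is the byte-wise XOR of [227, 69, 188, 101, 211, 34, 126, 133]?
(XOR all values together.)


XOR chain: 227 ^ 69 ^ 188 ^ 101 ^ 211 ^ 34 ^ 126 ^ 133 = 117

117


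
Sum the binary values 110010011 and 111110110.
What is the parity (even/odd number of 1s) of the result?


110010011 = 403
111110110 = 502
Sum = 905 = 1110001001
1s count = 5

odd parity (5 ones in 1110001001)


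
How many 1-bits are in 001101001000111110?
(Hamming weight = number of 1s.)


Counting 1s in 001101001000111110

9


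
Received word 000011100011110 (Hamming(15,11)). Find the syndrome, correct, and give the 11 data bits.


Syndrome = 0: no error detected

Data: 01110011110 (no errors)


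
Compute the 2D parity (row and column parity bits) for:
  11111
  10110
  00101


Row parities: 110
Column parities: 01100

Row P: 110, Col P: 01100, Corner: 0


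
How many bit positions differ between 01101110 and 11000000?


XOR: 10101110
Count of 1s: 5

5


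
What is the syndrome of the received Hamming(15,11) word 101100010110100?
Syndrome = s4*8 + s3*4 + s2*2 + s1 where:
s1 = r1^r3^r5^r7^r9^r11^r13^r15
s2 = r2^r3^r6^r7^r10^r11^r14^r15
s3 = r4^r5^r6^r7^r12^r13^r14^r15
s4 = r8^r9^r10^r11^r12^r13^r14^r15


s1=0, s2=1, s3=0, s4=0

Syndrome = 2 (error at position 2)


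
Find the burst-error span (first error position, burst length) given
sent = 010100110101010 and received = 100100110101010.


XOR: 110000000000000

Burst at position 0, length 2


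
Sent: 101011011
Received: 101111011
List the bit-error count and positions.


XOR: 000100000

1 error(s) at position(s): 3


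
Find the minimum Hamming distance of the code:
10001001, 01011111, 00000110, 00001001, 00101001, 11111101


Comparing all pairs, minimum distance: 1
Can detect 0 errors, correct 0 errors

1


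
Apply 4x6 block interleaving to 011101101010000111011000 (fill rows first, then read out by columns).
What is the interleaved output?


Matrix:
  011101
  101010
  000111
  011000
Read columns: 010010011101101001101010

010010011101101001101010


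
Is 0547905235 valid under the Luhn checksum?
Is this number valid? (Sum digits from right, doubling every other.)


Luhn sum = 43
43 mod 10 = 3

Invalid (Luhn sum mod 10 = 3)


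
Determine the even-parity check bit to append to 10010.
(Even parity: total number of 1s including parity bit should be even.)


Number of 1s in data: 2
Parity bit: 0

0


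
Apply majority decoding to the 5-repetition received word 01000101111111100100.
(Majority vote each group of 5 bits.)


Groups: 01000, 10111, 11111, 00100
Majority votes: 0110

0110


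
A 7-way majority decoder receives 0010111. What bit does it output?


Ones: 4 out of 7
Threshold: 4

1 (4/7 voted 1)


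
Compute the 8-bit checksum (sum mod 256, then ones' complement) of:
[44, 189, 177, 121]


Sum = 531 mod 256 = 19
Complement = 236

236


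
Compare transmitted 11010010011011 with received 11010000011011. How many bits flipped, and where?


XOR: 00000010000000

1 error(s) at position(s): 6


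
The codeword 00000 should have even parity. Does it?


Number of 1s: 0

Yes, parity is correct (0 ones)


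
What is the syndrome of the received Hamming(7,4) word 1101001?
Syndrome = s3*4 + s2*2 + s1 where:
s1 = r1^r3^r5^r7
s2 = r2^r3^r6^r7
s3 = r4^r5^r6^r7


s1=0, s2=0, s3=0

Syndrome = 0 (no error)


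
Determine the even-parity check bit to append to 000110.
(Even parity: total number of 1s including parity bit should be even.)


Number of 1s in data: 2
Parity bit: 0

0


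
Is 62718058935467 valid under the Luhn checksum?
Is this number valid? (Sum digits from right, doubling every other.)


Luhn sum = 54
54 mod 10 = 4

Invalid (Luhn sum mod 10 = 4)


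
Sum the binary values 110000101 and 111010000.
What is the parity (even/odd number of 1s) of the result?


110000101 = 389
111010000 = 464
Sum = 853 = 1101010101
1s count = 6

even parity (6 ones in 1101010101)


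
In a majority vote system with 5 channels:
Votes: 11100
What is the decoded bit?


Ones: 3 out of 5
Threshold: 3

1 (3/5 voted 1)


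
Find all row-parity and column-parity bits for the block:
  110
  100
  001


Row parities: 011
Column parities: 011

Row P: 011, Col P: 011, Corner: 0


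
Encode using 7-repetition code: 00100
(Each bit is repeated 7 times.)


Each bit -> 7 copies

00000000000000111111100000000000000


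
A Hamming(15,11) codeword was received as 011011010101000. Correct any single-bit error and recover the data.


Syndrome = 12: error at position 12

Data: 11100100000 (corrected bit 12)


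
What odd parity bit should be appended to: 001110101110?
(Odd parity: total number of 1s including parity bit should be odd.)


Number of 1s in data: 7
Parity bit: 0

0


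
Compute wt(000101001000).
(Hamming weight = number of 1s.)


Counting 1s in 000101001000

3


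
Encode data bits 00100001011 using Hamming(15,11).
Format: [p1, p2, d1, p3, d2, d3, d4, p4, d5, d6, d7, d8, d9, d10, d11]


Parity bits: p1=1, p2=1, p3=0, p4=1

110001010001011


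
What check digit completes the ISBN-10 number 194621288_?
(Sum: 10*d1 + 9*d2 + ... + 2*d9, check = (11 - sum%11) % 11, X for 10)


Weighted sum: 230
230 mod 11 = 10

Check digit: 1


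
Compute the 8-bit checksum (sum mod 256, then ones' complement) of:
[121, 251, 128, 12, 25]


Sum = 537 mod 256 = 25
Complement = 230

230


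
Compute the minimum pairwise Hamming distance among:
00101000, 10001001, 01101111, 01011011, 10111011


Comparing all pairs, minimum distance: 3
Can detect 2 errors, correct 1 errors

3


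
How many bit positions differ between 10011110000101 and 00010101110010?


XOR: 10001011110111
Count of 1s: 9

9


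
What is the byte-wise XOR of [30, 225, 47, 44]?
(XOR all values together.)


XOR chain: 30 ^ 225 ^ 47 ^ 44 = 252

252


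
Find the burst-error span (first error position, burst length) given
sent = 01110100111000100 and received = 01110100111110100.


XOR: 00000000000110000

Burst at position 11, length 2


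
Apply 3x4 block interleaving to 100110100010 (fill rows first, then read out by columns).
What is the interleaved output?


Matrix:
  1001
  1010
  0010
Read columns: 110000011100

110000011100


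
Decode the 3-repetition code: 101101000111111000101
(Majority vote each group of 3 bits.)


Groups: 101, 101, 000, 111, 111, 000, 101
Majority votes: 1101101

1101101


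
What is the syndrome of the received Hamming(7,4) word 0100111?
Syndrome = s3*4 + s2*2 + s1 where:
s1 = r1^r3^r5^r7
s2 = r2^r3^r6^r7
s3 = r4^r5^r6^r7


s1=0, s2=1, s3=1

Syndrome = 6 (error at position 6)


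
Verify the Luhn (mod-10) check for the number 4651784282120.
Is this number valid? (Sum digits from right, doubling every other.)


Luhn sum = 53
53 mod 10 = 3

Invalid (Luhn sum mod 10 = 3)


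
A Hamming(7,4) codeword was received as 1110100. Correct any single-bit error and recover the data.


Syndrome = 5: error at position 5

Data: 1000 (corrected bit 5)


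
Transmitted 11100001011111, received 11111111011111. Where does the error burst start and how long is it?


XOR: 00011110000000

Burst at position 3, length 4
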